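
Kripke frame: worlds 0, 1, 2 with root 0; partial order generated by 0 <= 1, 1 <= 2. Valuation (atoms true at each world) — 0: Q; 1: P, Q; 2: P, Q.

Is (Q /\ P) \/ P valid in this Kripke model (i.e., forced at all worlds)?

Not every world: 0 ||-/- (Q /\ P) \/ P.
0 ||-/- (Q /\ P) \/ P: neither disjunct is forced at 0.
0 ||-/- Q /\ P since 0 fails P.

No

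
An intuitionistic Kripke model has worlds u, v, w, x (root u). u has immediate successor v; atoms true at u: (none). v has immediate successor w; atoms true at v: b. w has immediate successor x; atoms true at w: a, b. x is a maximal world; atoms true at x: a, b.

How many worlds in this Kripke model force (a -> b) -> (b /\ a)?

u: does not force it — u ||-/- (a -> b) -> (b /\ a): already at u itself, u ||- a -> b but u ||-/- b /\ a.
v: does not force it — v ||-/- (a -> b) -> (b /\ a): already at v itself, v ||- a -> b but v ||-/- b /\ a.
w: forces it.
x: forces it.
Worlds forcing the formula: {w, x}.

2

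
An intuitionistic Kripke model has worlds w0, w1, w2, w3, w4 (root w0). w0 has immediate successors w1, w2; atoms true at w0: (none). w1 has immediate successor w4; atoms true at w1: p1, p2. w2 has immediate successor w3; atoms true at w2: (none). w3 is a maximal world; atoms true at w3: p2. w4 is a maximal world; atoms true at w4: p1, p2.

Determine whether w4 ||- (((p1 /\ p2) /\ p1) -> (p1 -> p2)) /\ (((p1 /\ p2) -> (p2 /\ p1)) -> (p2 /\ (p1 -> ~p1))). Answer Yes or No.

No

w4 ||-/- (((p1 /\ p2) /\ p1) -> (p1 -> p2)) /\ (((p1 /\ p2) -> (p2 /\ p1)) -> (p2 /\ (p1 -> ~p1))) since w4 fails ((p1 /\ p2) -> (p2 /\ p1)) -> (p2 /\ (p1 -> ~p1)).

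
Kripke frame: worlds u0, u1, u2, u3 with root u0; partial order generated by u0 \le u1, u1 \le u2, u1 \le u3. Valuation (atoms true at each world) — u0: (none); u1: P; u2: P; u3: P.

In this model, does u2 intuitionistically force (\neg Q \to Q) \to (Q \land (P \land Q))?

Yes

u2 \Vdash (\neg Q \to Q) \to (Q \land (P \land Q)) vacuously: no world accessible from u2 forces the antecedent \neg Q \to Q.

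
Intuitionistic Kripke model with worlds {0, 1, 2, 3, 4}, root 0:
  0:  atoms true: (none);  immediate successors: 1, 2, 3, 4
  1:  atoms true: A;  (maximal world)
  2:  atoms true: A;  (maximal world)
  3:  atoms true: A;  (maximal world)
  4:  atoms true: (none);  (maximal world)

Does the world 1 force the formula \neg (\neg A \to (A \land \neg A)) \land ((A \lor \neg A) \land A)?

1 \nVdash \neg (\neg A \to (A \land \neg A)) \land ((A \lor \neg A) \land A) since 1 fails \neg (\neg A \to (A \land \neg A)).

No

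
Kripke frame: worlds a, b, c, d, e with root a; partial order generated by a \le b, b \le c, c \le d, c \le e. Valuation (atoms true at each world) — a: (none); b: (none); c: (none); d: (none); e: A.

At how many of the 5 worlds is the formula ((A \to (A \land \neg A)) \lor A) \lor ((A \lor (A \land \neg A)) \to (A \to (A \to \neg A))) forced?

a: does not force it — a \nVdash ((A \to (A \land \neg A)) \lor A) \lor ((A \lor (A \land \neg A)) \to (A \to (A \to \neg A))): neither disjunct is forced at a.
b: does not force it — b \nVdash ((A \to (A \land \neg A)) \lor A) \lor ((A \lor (A \land \neg A)) \to (A \to (A \to \neg A))): neither disjunct is forced at b.
c: does not force it.
d: forces it.
e: forces it.
Worlds forcing the formula: {d, e}.

2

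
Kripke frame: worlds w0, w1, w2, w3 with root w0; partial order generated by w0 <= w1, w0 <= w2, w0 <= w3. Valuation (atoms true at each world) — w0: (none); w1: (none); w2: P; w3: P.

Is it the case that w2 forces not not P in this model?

Yes

w2 forces not not P: no world accessible from w2 forces not P.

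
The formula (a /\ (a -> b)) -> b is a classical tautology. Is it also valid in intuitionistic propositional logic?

Yes

This is modus ponens in implicational form, which is intuitionistically derivable.
If a world forces a and a -> b, then applying the implication at that world (which is accessible from itself) gives b.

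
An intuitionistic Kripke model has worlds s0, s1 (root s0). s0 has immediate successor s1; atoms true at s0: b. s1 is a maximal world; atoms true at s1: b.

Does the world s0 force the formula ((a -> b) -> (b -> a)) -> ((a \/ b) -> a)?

Yes

s0 ||- ((a -> b) -> (b -> a)) -> ((a \/ b) -> a) vacuously: no world accessible from s0 forces the antecedent (a -> b) -> (b -> a).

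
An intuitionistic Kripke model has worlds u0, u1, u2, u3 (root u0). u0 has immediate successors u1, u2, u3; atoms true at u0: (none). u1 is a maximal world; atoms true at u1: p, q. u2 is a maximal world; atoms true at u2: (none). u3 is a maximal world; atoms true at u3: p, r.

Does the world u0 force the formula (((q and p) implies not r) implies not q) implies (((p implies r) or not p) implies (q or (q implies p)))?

u0 forces (((q and p) implies not r) implies not q) implies (((p implies r) or not p) implies (q or (q implies p))): every world accessible from u0 that forces ((q and p) implies not r) implies not q (namely u2, u3) also forces ((p implies r) or not p) implies (q or (q implies p)).

Yes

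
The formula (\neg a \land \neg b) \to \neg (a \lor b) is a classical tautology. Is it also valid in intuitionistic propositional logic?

Yes

This is a constructively valid De Morgan direction (conjunction of negations to negated disjunction), which is intuitionistically derivable.
If both \neg a and \neg b hold at a world, no accessible world forces a or forces b, so none forces a \lor b.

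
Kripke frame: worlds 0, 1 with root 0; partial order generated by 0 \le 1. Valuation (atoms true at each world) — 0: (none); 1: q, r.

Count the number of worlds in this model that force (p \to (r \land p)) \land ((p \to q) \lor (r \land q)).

0: forces it.
1: forces it.
Worlds forcing the formula: {0, 1}.

2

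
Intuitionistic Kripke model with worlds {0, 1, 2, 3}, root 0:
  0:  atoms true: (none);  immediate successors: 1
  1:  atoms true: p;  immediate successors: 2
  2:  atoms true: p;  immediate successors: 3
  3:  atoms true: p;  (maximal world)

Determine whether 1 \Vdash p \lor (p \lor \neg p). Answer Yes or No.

1 \Vdash p \lor (p \lor \neg p) via the disjunct p.

Yes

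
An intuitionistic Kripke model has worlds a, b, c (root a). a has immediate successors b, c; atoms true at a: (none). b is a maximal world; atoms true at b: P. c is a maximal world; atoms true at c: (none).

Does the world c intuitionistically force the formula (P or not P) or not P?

c forces (P or not P) or not P via the disjunct P or not P.

Yes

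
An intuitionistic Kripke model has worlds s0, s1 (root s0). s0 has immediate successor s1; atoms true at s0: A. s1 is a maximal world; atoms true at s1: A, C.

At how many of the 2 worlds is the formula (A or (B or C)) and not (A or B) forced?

0

s0: does not force it — s0 does not force (A or (B or C)) and not (A or B) since s0 fails not (A or B).
s1: does not force it.
Worlds forcing the formula: { }.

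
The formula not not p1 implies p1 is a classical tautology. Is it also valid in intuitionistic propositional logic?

This is double-negation elimination, which is not intuitionistically valid.
A Kripke countermodel: worlds w0, w1; order generated by w0 <= w1; atoms true at each world — w0:{}; w1:{p1}.
w0 does not force not not p1 implies p1: already at w0 itself, w0 forces not not p1 but w0 does not force p1.
w0 lacks atom p1, so w0 does not force p1.
So the root w0 does not force the formula.

No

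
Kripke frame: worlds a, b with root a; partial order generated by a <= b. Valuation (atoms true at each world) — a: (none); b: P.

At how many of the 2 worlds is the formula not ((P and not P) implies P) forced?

0

a: does not force it — a does not force not ((P and not P) implies P) since a is accessible from a and a forces (P and not P) implies P.
b: does not force it — b does not force not ((P and not P) implies P) since b is accessible from b and b forces (P and not P) implies P.
Worlds forcing the formula: { }.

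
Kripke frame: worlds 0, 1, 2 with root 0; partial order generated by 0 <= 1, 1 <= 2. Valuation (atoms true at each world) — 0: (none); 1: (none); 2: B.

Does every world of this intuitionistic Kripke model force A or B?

No

Not every world: 0 does not force A or B.
0 does not force A or B: neither disjunct is forced at 0.
0 lacks atom A, so 0 does not force A.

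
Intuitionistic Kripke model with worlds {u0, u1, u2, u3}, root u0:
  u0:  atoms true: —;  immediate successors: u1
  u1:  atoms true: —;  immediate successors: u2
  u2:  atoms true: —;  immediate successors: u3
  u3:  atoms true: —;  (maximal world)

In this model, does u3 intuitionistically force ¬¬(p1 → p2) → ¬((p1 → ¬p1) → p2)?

u3 ⊩ ¬¬(p1 → p2) → ¬((p1 → ¬p1) → p2): every world accessible from u3 that forces ¬¬(p1 → p2) (namely u3) also forces ¬((p1 → ¬p1) → p2).

Yes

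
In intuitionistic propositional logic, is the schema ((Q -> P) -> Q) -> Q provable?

No

This is Peirce's law, which is not intuitionistically valid.
A Kripke countermodel: worlds 0, 1; order generated by 0 <= 1; atoms true at each world — 0:{}; 1:{Q}.
0 ||-/- ((Q -> P) -> Q) -> Q: already at 0 itself, 0 ||- (Q -> P) -> Q but 0 ||-/- Q.
0 lacks atom Q, so 0 ||-/- Q.
So the root 0 does not force the formula.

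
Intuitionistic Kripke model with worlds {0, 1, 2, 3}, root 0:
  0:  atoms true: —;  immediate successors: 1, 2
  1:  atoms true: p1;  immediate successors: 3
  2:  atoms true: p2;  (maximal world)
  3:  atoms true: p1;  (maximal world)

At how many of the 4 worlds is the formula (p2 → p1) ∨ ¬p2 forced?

0: does not force it — 0 ⊮ (p2 → p1) ∨ ¬p2: neither disjunct is forced at 0.
1: forces it.
2: does not force it.
3: forces it.
Worlds forcing the formula: {1, 3}.

2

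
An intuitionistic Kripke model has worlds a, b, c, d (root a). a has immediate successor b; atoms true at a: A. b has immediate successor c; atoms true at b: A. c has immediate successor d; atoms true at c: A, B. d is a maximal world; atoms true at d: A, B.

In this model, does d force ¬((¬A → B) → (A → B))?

No

d ⊮ ¬((¬A → B) → (A → B)) since d is accessible from d and d ⊩ (¬A → B) → (A → B).
d ⊩ (¬A → B) → (A → B): every world accessible from d that forces ¬A → B (namely d) also forces A → B.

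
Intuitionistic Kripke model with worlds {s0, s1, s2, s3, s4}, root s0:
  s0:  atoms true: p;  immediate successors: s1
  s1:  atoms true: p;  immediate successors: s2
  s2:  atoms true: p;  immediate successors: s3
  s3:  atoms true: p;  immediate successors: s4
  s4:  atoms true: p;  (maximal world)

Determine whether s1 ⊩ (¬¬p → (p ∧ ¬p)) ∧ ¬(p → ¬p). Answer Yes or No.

No

s1 ⊮ (¬¬p → (p ∧ ¬p)) ∧ ¬(p → ¬p) since s1 fails ¬¬p → (p ∧ ¬p).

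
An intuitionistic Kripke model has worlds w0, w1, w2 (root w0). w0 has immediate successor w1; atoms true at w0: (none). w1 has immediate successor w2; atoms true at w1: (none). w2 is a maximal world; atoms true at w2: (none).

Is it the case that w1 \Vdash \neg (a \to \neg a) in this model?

w1 \nVdash \neg (a \to \neg a) since w1 is accessible from w1 and w1 \Vdash a \to \neg a.
w1 \Vdash a \to \neg a vacuously: no world accessible from w1 forces the antecedent a.

No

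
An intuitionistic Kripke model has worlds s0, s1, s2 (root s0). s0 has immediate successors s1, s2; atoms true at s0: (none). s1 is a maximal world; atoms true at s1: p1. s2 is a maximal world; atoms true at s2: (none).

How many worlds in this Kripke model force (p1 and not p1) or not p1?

1

s0: does not force it — s0 does not force (p1 and not p1) or not p1: neither disjunct is forced at s0.
s1: does not force it — s1 does not force (p1 and not p1) or not p1: neither disjunct is forced at s1.
s2: forces it.
Worlds forcing the formula: {s2}.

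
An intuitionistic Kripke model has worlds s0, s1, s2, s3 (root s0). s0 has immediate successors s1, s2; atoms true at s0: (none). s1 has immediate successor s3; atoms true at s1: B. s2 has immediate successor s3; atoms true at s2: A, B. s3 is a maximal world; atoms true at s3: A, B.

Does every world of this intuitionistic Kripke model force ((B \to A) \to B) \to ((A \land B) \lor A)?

No

Not every world: s0 \nVdash ((B \to A) \to B) \to ((A \land B) \lor A).
s0 \nVdash ((B \to A) \to B) \to ((A \land B) \lor A): already at s0 itself, s0 \Vdash (B \to A) \to B but s0 \nVdash (A \land B) \lor A.
s0 \nVdash (A \land B) \lor A: neither disjunct is forced at s0.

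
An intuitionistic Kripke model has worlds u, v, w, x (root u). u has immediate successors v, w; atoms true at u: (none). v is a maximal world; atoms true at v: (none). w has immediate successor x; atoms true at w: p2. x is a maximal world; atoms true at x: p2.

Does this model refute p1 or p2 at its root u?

u does not force p1 or p2: neither disjunct is forced at u.
u lacks atom p1, so u does not force p1.
So the root u does not force p1 or p2; the model is a countermodel.

Yes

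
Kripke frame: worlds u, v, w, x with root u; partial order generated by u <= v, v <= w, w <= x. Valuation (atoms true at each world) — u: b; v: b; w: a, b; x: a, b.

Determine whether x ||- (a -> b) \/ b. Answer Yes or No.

x ||- (a -> b) \/ b via the disjunct a -> b.

Yes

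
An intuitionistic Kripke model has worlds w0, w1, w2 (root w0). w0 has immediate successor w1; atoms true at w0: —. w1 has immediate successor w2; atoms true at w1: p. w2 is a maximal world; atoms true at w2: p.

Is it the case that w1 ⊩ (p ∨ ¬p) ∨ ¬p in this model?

Yes

w1 ⊩ (p ∨ ¬p) ∨ ¬p via the disjunct p ∨ ¬p.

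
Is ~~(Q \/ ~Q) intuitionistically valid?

This is the double negation of excluded middle, which is intuitionistically derivable.
Assuming ~(Q \/ ~Q): from Q we'd get Q \/ ~Q, so ~Q; but then Q \/ ~Q again — contradiction. Hence ~~(Q \/ ~Q).

Yes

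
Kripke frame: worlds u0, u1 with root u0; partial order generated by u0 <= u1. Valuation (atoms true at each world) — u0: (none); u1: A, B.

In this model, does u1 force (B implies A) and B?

u1 forces (B implies A) and B since u1 forces both conjuncts.

Yes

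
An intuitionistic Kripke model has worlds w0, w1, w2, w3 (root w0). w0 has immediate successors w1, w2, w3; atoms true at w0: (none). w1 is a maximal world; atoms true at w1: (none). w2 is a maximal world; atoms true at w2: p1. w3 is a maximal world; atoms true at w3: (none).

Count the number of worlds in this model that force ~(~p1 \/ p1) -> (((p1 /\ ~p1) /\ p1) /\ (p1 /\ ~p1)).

w0: forces it.
w1: forces it.
w2: forces it.
w3: forces it.
Worlds forcing the formula: {w0, w1, w2, w3}.

4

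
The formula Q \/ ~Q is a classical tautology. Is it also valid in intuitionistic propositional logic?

This is the law of excluded middle, which is not intuitionistically valid.
A Kripke countermodel: worlds 0, 1; order generated by 0 <= 1; atoms true at each world — 0:{}; 1:{Q}.
0 ||-/- Q \/ ~Q: neither disjunct is forced at 0.
0 lacks atom Q, so 0 ||-/- Q.
So the root 0 does not force the formula.

No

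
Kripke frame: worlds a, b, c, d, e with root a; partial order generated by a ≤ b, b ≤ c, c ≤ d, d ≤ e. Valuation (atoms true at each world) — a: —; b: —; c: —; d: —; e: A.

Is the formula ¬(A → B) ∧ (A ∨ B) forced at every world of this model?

Not every world: a ⊮ ¬(A → B) ∧ (A ∨ B).
a ⊮ ¬(A → B) ∧ (A ∨ B) since a fails A ∨ B.

No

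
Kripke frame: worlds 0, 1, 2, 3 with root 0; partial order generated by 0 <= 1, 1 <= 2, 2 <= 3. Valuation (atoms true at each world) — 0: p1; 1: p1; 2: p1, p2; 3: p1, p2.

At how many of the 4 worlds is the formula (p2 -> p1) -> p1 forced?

0: forces it.
1: forces it.
2: forces it.
3: forces it.
Worlds forcing the formula: {0, 1, 2, 3}.

4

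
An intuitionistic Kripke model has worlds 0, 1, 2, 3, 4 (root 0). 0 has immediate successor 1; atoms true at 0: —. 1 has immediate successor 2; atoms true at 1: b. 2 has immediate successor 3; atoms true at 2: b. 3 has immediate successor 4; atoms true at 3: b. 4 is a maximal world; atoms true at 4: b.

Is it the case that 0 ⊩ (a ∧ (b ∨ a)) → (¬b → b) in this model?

Yes

0 ⊩ (a ∧ (b ∨ a)) → (¬b → b) vacuously: no world accessible from 0 forces the antecedent a ∧ (b ∨ a).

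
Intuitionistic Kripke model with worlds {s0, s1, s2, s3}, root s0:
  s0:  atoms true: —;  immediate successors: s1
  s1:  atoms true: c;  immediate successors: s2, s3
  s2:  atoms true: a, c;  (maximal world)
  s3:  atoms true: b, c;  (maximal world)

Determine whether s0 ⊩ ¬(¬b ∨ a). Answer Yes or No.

No

s0 ⊮ ¬(¬b ∨ a) since s2 is accessible from s0 and s2 ⊩ ¬b ∨ a.
s2 ⊩ ¬b ∨ a via the disjunct ¬b.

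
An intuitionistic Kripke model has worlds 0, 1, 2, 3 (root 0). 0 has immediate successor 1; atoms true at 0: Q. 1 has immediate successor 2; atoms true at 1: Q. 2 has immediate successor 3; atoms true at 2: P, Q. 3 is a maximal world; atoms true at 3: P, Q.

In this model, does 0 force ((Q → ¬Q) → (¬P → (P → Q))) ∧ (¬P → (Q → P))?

Yes

0 ⊩ ((Q → ¬Q) → (¬P → (P → Q))) ∧ (¬P → (Q → P)) since 0 forces both conjuncts.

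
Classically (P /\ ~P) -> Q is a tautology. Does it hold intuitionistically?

Yes

This is an instance of ex falso quodlibet, which is intuitionistically derivable.
No world can force both P and ~P, so the antecedent P /\ ~P is never forced and the implication holds vacuously at every world.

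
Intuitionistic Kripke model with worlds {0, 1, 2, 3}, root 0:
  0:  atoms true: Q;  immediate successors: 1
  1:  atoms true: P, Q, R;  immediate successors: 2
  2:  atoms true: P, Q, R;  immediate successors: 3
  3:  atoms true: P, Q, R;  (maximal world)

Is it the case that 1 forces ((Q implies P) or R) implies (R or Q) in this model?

Yes

1 forces ((Q implies P) or R) implies (R or Q): every world accessible from 1 that forces (Q implies P) or R (namely 1, 2, 3) also forces R or Q.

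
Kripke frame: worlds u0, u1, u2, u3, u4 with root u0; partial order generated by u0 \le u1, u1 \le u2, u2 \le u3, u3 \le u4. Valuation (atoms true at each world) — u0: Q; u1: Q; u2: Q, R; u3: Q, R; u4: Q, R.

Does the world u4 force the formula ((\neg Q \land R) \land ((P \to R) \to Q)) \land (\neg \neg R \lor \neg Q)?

u4 \nVdash ((\neg Q \land R) \land ((P \to R) \to Q)) \land (\neg \neg R \lor \neg Q) since u4 fails (\neg Q \land R) \land ((P \to R) \to Q).

No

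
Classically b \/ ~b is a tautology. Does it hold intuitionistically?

No

This is the law of excluded middle, which is not intuitionistically valid.
A Kripke countermodel: worlds 0, 1; order generated by 0 <= 1; atoms true at each world — 0:{}; 1:{b}.
0 ||-/- b \/ ~b: neither disjunct is forced at 0.
0 lacks atom b, so 0 ||-/- b.
So the root 0 does not force the formula.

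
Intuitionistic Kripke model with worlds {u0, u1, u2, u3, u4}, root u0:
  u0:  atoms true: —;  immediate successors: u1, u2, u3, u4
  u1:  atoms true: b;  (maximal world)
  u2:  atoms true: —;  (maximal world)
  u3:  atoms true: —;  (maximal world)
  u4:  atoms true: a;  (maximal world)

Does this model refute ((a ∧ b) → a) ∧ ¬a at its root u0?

Yes

u0 ⊮ ((a ∧ b) → a) ∧ ¬a since u0 fails ¬a.
So the root u0 does not force ((a ∧ b) → a) ∧ ¬a; the model is a countermodel.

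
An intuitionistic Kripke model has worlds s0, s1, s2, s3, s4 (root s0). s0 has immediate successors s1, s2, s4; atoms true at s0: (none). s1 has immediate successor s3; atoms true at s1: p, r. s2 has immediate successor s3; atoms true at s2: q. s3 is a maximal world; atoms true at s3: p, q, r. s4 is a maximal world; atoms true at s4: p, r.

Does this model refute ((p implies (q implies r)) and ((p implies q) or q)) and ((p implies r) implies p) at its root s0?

s0 does not force ((p implies (q implies r)) and ((p implies q) or q)) and ((p implies r) implies p) since s0 fails (p implies (q implies r)) and ((p implies q) or q).
So the root s0 does not force ((p implies (q implies r)) and ((p implies q) or q)) and ((p implies r) implies p); the model is a countermodel.

Yes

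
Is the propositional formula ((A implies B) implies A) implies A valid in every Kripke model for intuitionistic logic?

This is Peirce's law, which is not intuitionistically valid.
A Kripke countermodel: worlds a, b; order generated by a <= b; atoms true at each world — a:{}; b:{A}.
a does not force ((A implies B) implies A) implies A: already at a itself, a forces (A implies B) implies A but a does not force A.
a lacks atom A, so a does not force A.
So the root a does not force the formula.

No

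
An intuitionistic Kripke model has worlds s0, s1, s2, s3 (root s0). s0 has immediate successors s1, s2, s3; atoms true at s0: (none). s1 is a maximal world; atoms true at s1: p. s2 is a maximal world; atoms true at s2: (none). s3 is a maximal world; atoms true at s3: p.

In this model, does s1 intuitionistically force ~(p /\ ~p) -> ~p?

No

s1 ||-/- ~(p /\ ~p) -> ~p: already at s1 itself, s1 ||- ~(p /\ ~p) but s1 ||-/- ~p.
s1 ||-/- ~p since s1 is accessible from s1 and s1 ||- p.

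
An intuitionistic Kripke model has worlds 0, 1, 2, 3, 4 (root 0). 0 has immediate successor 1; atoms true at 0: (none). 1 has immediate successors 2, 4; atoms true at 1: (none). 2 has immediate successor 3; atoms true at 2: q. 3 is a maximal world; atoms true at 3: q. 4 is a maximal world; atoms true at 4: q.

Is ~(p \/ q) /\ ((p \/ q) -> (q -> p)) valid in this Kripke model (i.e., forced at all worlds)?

No

Not every world: 0 ||-/- ~(p \/ q) /\ ((p \/ q) -> (q -> p)).
0 ||-/- ~(p \/ q) /\ ((p \/ q) -> (q -> p)) since 0 fails ~(p \/ q).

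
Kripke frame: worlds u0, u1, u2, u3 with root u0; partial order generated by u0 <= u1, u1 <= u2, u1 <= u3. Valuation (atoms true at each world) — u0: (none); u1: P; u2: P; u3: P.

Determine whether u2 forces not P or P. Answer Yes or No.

Yes

u2 forces not P or P via the disjunct P.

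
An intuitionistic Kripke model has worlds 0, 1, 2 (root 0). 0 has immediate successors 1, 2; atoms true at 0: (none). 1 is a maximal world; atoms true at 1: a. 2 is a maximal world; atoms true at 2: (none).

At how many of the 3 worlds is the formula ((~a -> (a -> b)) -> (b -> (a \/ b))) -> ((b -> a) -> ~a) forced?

0: does not force it — 0 ||-/- ((~a -> (a -> b)) -> (b -> (a \/ b))) -> ((b -> a) -> ~a): already at 0 itself, 0 ||- (~a -> (a -> b)) -> (b -> (a \/ b)) but 0 ||-/- (b -> a) -> ~a.
1: does not force it — 1 ||-/- ((~a -> (a -> b)) -> (b -> (a \/ b))) -> ((b -> a) -> ~a): already at 1 itself, 1 ||- (~a -> (a -> b)) -> (b -> (a \/ b)) but 1 ||-/- (b -> a) -> ~a.
2: forces it.
Worlds forcing the formula: {2}.

1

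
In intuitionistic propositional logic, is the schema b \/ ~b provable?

No

This is the law of excluded middle, which is not intuitionistically valid.
A Kripke countermodel: worlds u, v; order generated by u <= v; atoms true at each world — u:{}; v:{b}.
u ||-/- b \/ ~b: neither disjunct is forced at u.
u lacks atom b, so u ||-/- b.
So the root u does not force the formula.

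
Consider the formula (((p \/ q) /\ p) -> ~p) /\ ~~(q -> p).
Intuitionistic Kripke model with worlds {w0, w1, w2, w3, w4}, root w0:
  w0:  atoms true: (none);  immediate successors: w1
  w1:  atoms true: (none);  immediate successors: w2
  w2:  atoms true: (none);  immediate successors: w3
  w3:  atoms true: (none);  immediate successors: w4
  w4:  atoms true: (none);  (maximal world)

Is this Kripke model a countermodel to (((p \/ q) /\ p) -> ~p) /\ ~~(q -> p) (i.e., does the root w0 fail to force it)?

w0 ||- (((p \/ q) /\ p) -> ~p) /\ ~~(q -> p) since w0 forces both conjuncts.
So the root w0 forces (((p \/ q) /\ p) -> ~p) /\ ~~(q -> p); the model is not a countermodel.

No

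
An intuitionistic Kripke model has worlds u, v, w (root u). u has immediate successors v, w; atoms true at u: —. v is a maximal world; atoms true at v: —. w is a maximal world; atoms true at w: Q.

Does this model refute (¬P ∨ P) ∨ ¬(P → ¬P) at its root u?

u ⊩ (¬P ∨ P) ∨ ¬(P → ¬P) via the disjunct ¬P ∨ P.
So the root u forces (¬P ∨ P) ∨ ¬(P → ¬P); the model is not a countermodel.

No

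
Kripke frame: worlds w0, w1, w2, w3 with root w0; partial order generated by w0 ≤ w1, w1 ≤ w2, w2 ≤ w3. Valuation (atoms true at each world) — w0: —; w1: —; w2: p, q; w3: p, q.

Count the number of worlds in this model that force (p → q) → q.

w0: does not force it — w0 ⊮ (p → q) → q: already at w0 itself, w0 ⊩ p → q but w0 ⊮ q.
w1: does not force it.
w2: forces it.
w3: forces it.
Worlds forcing the formula: {w2, w3}.

2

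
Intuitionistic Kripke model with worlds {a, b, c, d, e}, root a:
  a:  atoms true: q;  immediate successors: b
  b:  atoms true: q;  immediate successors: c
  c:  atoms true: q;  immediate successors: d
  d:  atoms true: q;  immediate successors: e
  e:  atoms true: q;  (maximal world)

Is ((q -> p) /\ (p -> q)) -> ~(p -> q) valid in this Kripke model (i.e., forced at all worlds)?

a ||- ((q -> p) /\ (p -> q)) -> ~(p -> q) vacuously: no world accessible from a forces the antecedent (q -> p) /\ (p -> q).
Since the root a forces ((q -> p) /\ (p -> q)) -> ~(p -> q) and forcing is persistent (monotone upward), every world forces it.

Yes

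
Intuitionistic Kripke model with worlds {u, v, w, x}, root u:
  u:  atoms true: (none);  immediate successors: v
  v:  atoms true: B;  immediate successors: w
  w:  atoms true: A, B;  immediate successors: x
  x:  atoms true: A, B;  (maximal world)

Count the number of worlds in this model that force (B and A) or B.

u: does not force it — u does not force (B and A) or B: neither disjunct is forced at u.
v: forces it.
w: forces it.
x: forces it.
Worlds forcing the formula: {v, w, x}.

3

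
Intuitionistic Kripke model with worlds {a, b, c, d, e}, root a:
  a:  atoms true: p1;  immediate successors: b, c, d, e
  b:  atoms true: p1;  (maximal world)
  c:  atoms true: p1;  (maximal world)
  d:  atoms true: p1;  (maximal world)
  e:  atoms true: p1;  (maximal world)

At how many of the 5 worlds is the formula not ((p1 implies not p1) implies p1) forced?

a: does not force it — a does not force not ((p1 implies not p1) implies p1) since a is accessible from a and a forces (p1 implies not p1) implies p1.
b: does not force it — b does not force not ((p1 implies not p1) implies p1) since b is accessible from b and b forces (p1 implies not p1) implies p1.
c: does not force it — c does not force not ((p1 implies not p1) implies p1) since c is accessible from c and c forces (p1 implies not p1) implies p1.
d: does not force it.
e: does not force it.
Worlds forcing the formula: { }.

0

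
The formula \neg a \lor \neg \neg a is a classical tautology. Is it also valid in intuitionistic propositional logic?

No

This is the weak law of excluded middle, which is not intuitionistically valid.
A Kripke countermodel: worlds u, v, w; order generated by u \le v, u \le w; atoms true at each world — u:{}; v:{a}; w:{}.
u \nVdash \neg a \lor \neg \neg a: neither disjunct is forced at u.
u \nVdash \neg a since v is accessible from u and v \Vdash a.
So the root u does not force the formula.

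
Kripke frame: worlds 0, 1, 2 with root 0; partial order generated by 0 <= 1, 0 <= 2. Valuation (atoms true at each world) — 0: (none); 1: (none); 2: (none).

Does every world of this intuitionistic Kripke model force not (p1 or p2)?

Yes

0 forces not (p1 or p2): no world accessible from 0 forces p1 or p2.
Since the root 0 forces not (p1 or p2) and forcing is persistent (monotone upward), every world forces it.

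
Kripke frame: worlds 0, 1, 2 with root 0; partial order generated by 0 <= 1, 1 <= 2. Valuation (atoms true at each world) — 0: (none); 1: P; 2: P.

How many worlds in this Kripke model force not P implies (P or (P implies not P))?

0: forces it.
1: forces it.
2: forces it.
Worlds forcing the formula: {0, 1, 2}.

3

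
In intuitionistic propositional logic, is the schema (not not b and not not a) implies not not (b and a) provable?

This is the distribution of double negation over conjunction, which is intuitionistically derivable.
Assume not not b, not not a, and not (b and a). From b we'd get not a (since b and a is refuted), contradicting not not a; so not b, contradicting not not b.

Yes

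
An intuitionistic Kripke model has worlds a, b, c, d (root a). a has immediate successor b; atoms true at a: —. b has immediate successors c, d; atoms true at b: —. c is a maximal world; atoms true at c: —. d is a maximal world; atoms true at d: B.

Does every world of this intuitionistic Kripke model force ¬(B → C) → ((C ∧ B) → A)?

a ⊩ ¬(B → C) → ((C ∧ B) → A): every world accessible from a that forces ¬(B → C) (namely d) also forces (C ∧ B) → A.
Since the root a forces ¬(B → C) → ((C ∧ B) → A) and forcing is persistent (monotone upward), every world forces it.

Yes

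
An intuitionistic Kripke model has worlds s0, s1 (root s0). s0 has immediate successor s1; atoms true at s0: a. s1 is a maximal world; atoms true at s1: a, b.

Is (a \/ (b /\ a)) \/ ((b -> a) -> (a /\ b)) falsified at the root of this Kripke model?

No

s0 ||- (a \/ (b /\ a)) \/ ((b -> a) -> (a /\ b)) via the disjunct a \/ (b /\ a).
So the root s0 forces (a \/ (b /\ a)) \/ ((b -> a) -> (a /\ b)); the model is not a countermodel.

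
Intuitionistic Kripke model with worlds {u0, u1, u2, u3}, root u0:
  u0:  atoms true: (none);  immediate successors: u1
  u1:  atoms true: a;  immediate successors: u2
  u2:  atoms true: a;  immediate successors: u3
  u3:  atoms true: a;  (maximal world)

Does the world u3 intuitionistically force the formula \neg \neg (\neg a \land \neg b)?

No

u3 \nVdash \neg \neg (\neg a \land \neg b) since u3 is accessible from u3 and u3 \Vdash \neg (\neg a \land \neg b).
u3 \Vdash \neg (\neg a \land \neg b): no world accessible from u3 forces \neg a \land \neg b.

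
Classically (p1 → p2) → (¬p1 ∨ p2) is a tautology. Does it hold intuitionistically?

No

This is the material-implication-as-disjunction principle, which is not intuitionistically valid.
A Kripke countermodel: worlds u, v; order generated by u ≤ v; atoms true at each world — u:{}; v:{p1,p2}.
u ⊮ (p1 → p2) → (¬p1 ∨ p2): already at u itself, u ⊩ p1 → p2 but u ⊮ ¬p1 ∨ p2.
u ⊮ ¬p1 ∨ p2: neither disjunct is forced at u.
u ⊮ ¬p1 since v is accessible from u and v ⊩ p1.
So the root u does not force the formula.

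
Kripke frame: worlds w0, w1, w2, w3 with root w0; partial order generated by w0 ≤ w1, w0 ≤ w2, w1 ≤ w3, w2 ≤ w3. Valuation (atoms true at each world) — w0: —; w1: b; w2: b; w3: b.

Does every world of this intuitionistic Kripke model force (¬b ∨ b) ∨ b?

No

Not every world: w0 ⊮ (¬b ∨ b) ∨ b.
w0 ⊮ (¬b ∨ b) ∨ b: neither disjunct is forced at w0.
w0 ⊮ ¬b ∨ b: neither disjunct is forced at w0.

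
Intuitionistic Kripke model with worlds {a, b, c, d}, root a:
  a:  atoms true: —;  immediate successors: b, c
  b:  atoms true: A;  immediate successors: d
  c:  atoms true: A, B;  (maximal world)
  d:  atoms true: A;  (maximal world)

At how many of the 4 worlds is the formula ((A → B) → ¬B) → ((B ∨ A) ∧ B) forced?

a: does not force it — a ⊮ ((A → B) → ¬B) → ((B ∨ A) ∧ B): at the accessible world b, b ⊩ (A → B) → ¬B but b ⊮ (B ∨ A) ∧ B.
b: does not force it — b ⊮ ((A → B) → ¬B) → ((B ∨ A) ∧ B): already at b itself, b ⊩ (A → B) → ¬B but b ⊮ (B ∨ A) ∧ B.
c: forces it.
d: does not force it.
Worlds forcing the formula: {c}.

1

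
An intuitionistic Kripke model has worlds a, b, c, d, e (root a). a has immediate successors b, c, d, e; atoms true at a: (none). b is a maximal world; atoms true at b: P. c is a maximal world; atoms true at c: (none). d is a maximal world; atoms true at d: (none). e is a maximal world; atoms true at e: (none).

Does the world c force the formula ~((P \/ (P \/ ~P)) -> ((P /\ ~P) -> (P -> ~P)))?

No

c ||-/- ~((P \/ (P \/ ~P)) -> ((P /\ ~P) -> (P -> ~P))) since c is accessible from c and c ||- (P \/ (P \/ ~P)) -> ((P /\ ~P) -> (P -> ~P)).
c ||- (P \/ (P \/ ~P)) -> ((P /\ ~P) -> (P -> ~P)): every world accessible from c that forces P \/ (P \/ ~P) (namely c) also forces (P /\ ~P) -> (P -> ~P).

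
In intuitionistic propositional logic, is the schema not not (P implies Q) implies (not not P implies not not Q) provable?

This is the distribution of double negation over implication, which is intuitionistically derivable.
Assume not not (P implies Q) and not not P; suppose not Q. Then P implies Q would give not P (by contraposition), contradicting not not P; so not (P implies Q), contradicting not not (P implies Q). Hence not not Q.

Yes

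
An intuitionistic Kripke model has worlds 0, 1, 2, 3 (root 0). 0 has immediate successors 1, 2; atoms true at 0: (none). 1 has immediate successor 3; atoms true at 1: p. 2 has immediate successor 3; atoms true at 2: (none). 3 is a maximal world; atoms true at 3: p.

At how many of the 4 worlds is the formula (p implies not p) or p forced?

2

0: does not force it — 0 does not force (p implies not p) or p: neither disjunct is forced at 0.
1: forces it.
2: does not force it — 2 does not force (p implies not p) or p: neither disjunct is forced at 2.
3: forces it.
Worlds forcing the formula: {1, 3}.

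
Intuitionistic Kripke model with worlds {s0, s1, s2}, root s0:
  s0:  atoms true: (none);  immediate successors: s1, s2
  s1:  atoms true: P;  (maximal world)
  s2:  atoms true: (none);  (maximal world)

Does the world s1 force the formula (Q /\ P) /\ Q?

No

s1 ||-/- (Q /\ P) /\ Q since s1 fails Q /\ P.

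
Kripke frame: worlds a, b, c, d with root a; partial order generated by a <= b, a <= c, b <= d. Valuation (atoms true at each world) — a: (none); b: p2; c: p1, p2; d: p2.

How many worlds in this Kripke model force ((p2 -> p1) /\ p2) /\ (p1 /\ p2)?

a: does not force it — a ||-/- ((p2 -> p1) /\ p2) /\ (p1 /\ p2) since a fails (p2 -> p1) /\ p2.
b: does not force it.
c: forces it.
d: does not force it.
Worlds forcing the formula: {c}.

1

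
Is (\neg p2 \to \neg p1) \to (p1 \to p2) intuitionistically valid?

This is the converse of contraposition, which is not intuitionistically valid.
A Kripke countermodel: worlds s0, s1; order generated by s0 \le s1; atoms true at each world — s0:{p1}; s1:{p1,p2}.
s0 \nVdash (\neg p2 \to \neg p1) \to (p1 \to p2): already at s0 itself, s0 \Vdash \neg p2 \to \neg p1 but s0 \nVdash p1 \to p2.
s0 \nVdash p1 \to p2: already at s0 itself, s0 \Vdash p1 but s0 \nVdash p2.
s0 lacks atom p2, so s0 \nVdash p2.
So the root s0 does not force the formula.

No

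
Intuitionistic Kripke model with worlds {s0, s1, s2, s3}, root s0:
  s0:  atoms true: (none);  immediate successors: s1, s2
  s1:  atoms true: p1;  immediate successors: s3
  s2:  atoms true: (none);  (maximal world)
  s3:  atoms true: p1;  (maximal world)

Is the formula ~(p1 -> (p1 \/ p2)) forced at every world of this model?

Not every world: s0 ||-/- ~(p1 -> (p1 \/ p2)).
s0 ||-/- ~(p1 -> (p1 \/ p2)) since s0 is accessible from s0 and s0 ||- p1 -> (p1 \/ p2).
s0 ||- p1 -> (p1 \/ p2): every world accessible from s0 that forces p1 (namely s1, s3) also forces p1 \/ p2.

No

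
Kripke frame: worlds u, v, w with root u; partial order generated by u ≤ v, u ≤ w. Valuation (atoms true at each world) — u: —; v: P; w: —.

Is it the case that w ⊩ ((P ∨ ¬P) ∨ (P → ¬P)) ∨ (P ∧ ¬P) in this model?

w ⊩ ((P ∨ ¬P) ∨ (P → ¬P)) ∨ (P ∧ ¬P) via the disjunct (P ∨ ¬P) ∨ (P → ¬P).

Yes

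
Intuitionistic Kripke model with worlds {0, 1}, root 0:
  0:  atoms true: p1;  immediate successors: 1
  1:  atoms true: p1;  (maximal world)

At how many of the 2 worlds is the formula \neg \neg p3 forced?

0

0: does not force it — 0 \nVdash \neg \neg p3 since 0 is accessible from 0 and 0 \Vdash \neg p3.
1: does not force it — 1 \nVdash \neg \neg p3 since 1 is accessible from 1 and 1 \Vdash \neg p3.
Worlds forcing the formula: { }.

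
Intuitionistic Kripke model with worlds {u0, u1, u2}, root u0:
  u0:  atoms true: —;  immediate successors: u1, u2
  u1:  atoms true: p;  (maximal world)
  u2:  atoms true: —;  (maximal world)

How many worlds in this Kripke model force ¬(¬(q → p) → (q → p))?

0

u0: does not force it — u0 ⊮ ¬(¬(q → p) → (q → p)) since u0 is accessible from u0 and u0 ⊩ ¬(q → p) → (q → p).
u1: does not force it — u1 ⊮ ¬(¬(q → p) → (q → p)) since u1 is accessible from u1 and u1 ⊩ ¬(q → p) → (q → p).
u2: does not force it.
Worlds forcing the formula: { }.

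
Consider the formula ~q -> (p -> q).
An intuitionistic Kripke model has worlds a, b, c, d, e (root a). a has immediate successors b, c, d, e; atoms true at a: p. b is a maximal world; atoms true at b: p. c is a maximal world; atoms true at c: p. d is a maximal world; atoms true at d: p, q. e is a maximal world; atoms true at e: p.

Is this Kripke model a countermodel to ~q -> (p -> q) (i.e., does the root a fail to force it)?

a ||-/- ~q -> (p -> q): at the accessible world b, b ||- ~q but b ||-/- p -> q.
b ||-/- p -> q: already at b itself, b ||- p but b ||-/- q.
b lacks atom q, so b ||-/- q.
So the root a does not force ~q -> (p -> q); the model is a countermodel.

Yes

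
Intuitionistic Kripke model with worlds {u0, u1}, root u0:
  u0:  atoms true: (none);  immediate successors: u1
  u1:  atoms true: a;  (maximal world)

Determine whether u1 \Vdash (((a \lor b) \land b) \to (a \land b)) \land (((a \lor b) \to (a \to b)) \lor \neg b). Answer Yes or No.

Yes

u1 \Vdash (((a \lor b) \land b) \to (a \land b)) \land (((a \lor b) \to (a \to b)) \lor \neg b) since u1 forces both conjuncts.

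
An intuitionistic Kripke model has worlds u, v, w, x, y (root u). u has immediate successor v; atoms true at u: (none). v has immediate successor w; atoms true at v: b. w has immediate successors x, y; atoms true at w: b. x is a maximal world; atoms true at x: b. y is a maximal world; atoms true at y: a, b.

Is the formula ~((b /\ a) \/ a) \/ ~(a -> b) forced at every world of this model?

Not every world: u ||-/- ~((b /\ a) \/ a) \/ ~(a -> b).
u ||-/- ~((b /\ a) \/ a) \/ ~(a -> b): neither disjunct is forced at u.
u ||-/- ~((b /\ a) \/ a) since y is accessible from u and y ||- (b /\ a) \/ a.

No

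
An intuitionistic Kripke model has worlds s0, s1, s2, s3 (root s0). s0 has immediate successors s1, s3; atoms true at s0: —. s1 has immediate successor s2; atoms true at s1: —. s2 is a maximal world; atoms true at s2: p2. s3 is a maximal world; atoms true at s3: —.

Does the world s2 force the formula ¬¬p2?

s2 ⊩ ¬¬p2: no world accessible from s2 forces ¬p2.

Yes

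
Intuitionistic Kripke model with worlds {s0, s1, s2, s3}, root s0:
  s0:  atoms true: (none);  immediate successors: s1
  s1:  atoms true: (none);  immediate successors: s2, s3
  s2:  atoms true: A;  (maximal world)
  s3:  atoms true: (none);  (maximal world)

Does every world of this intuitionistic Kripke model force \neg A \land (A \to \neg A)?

Not every world: s0 \nVdash \neg A \land (A \to \neg A).
s0 \nVdash \neg A \land (A \to \neg A) since s0 fails \neg A.

No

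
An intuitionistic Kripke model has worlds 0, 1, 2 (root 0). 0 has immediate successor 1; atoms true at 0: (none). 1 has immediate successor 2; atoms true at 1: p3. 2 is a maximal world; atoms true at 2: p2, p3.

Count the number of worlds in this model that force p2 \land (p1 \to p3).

0: does not force it — 0 \nVdash p2 \land (p1 \to p3) since 0 fails p2.
1: does not force it.
2: forces it.
Worlds forcing the formula: {2}.

1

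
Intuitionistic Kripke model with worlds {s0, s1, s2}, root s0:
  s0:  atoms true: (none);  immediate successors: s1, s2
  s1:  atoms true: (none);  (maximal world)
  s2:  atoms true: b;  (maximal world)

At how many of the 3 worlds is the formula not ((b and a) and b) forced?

s0: forces it.
s1: forces it.
s2: forces it.
Worlds forcing the formula: {s0, s1, s2}.

3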